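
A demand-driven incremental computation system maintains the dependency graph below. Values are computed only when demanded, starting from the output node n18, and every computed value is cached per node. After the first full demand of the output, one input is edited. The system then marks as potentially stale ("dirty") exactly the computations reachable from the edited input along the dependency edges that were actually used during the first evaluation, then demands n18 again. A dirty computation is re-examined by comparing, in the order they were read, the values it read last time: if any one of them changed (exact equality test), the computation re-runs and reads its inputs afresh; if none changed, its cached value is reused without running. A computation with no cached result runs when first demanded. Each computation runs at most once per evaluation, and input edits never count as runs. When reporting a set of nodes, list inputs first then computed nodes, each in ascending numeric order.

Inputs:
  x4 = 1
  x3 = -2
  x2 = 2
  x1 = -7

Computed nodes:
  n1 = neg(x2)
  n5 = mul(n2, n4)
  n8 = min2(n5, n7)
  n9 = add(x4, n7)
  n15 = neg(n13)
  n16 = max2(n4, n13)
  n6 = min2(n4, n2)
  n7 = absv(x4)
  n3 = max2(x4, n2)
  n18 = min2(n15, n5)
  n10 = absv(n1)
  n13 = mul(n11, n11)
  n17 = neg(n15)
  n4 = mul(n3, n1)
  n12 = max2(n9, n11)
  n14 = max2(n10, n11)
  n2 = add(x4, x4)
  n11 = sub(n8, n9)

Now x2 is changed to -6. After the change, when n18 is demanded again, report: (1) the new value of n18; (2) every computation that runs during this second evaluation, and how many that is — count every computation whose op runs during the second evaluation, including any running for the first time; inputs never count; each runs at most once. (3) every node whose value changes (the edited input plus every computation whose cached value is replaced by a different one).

First evaluation (everything demanded from the output):
  n1 = neg(2) = -2
  n2 = add(1, 1) = 2
  n3 = max2(1, 2) = 2
  n4 = mul(2, -2) = -4
  n5 = mul(2, -4) = -8
  n7 = absv(1) = 1
  n8 = min2(-8, 1) = -8
  n9 = add(1, 1) = 2
  n11 = sub(-8, 2) = -10
  n13 = mul(-10, -10) = 100
  n15 = neg(100) = -100
  n18 = min2(-100, -8) = -100

Propagation after the edit:
  n1: runs — x2 2->-6; result 6.
  n4: runs — n1 -2->6; result 12.
  n5: runs — n4 -4->12; result 24.
  n8: runs — n5 -8->24; result 1.
  n11: runs — n8 -8->1; result -1.
  n13: runs — n11 -10->-1; n11 -10->-1; result 1.
  n15: runs — n13 100->1; result -1.
  n18: runs — n15 -100->-1; n5 -8->24; result -1.

New value of n18: -1.
Computations that run: n1, n4, n5, n8, n11, n13, n15, n18 — 8 in total.
Values that change: x2, n1, n4, n5, n8, n11, n13, n15, n18.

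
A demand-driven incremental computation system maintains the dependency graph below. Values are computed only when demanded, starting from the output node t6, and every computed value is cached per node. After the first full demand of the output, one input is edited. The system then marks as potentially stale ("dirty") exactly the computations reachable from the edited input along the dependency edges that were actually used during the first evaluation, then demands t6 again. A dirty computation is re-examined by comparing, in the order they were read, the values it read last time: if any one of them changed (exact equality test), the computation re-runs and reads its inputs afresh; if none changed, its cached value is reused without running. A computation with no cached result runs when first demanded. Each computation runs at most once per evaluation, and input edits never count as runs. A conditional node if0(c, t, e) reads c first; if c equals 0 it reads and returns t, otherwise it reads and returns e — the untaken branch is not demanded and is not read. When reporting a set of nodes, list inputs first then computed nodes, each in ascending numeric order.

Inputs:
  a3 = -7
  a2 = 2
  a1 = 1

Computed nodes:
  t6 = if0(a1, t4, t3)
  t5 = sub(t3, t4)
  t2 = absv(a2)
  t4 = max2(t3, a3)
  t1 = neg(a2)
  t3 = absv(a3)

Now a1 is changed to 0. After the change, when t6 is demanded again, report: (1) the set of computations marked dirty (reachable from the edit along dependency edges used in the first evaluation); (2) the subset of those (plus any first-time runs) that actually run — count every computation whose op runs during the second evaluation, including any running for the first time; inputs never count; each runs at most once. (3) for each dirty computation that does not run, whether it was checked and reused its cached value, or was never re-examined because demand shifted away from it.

Marked dirty: t6.
Computations that run: t4, t6 — 2 in total.
Every dirty computation ran.
Key observation: a condition flipped, so demand reaches new nodes — t4 runs for the first time.

First evaluation (everything demanded from the output):
  t3 = absv(-7) = 7
  t6 = if0(a1=1 -> else branch t3) = 7

Propagation after the edit:
  t4: demanded for the first time — runs, produces 7.
  t6: runs — a1 1->0; result 7 (same value as before).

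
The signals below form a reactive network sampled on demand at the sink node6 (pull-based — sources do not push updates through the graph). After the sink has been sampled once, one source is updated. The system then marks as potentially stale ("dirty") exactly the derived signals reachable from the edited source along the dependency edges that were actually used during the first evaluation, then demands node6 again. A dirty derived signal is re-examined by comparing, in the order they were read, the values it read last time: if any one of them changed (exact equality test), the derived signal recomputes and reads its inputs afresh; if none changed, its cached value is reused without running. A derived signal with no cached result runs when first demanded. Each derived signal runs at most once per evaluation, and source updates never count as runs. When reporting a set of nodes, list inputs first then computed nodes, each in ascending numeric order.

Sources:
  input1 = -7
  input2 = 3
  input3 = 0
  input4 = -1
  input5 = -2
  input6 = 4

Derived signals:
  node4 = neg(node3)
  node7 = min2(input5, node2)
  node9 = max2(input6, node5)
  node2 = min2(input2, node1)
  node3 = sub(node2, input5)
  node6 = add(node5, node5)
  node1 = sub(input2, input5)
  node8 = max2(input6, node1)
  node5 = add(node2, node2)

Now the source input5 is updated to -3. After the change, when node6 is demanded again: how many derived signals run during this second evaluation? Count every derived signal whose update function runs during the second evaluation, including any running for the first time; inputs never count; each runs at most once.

Initial pass — values computed on the first demand:
  node1 = sub(3, -2) = 5
  node2 = min2(3, 5) = 3
  node5 = add(3, 3) = 6
  node6 = add(6, 6) = 12

Second demand — change propagation:
  node1: re-runs because input5 -2->-3; new result 6.
  node2: re-runs because node1 5->6; new result 3 (unchanged).
  node5: re-examined; everything it read last time is the same (node2 unchanged, node2 unchanged) — cache 6 kept, no run.
  node6: re-examined; everything it read last time is the same (node5 unchanged, node5 unchanged) — cache 12 kept, no run.

The important point: node2 recomputes to an identical value, and the output ends up unchanged.

Run set: node1, node2 (2 run).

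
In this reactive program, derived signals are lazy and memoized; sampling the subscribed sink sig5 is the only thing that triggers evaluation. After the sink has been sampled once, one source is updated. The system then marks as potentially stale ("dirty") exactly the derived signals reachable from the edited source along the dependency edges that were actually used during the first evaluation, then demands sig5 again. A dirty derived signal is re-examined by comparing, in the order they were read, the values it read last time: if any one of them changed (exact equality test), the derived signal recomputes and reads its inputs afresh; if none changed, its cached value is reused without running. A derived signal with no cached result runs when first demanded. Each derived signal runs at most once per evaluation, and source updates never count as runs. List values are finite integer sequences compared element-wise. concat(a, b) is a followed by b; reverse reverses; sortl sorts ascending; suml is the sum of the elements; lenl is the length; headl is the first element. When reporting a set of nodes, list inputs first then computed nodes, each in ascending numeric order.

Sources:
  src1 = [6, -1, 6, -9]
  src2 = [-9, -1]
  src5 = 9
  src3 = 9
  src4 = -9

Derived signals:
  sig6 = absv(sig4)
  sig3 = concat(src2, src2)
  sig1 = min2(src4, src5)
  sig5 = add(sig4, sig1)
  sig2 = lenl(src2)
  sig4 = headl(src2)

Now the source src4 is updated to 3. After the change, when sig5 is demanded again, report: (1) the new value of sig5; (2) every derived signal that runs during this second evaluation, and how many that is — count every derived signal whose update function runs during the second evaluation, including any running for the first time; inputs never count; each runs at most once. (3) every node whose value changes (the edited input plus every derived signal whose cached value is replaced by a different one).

First demand of the output computes:
  sig1 = min2(-9, 9) = -9
  sig4 = headl([-9, -1]) = -9
  sig5 = add(-9, -9) = -18

After the edit, cleaning proceeds:
  sig1: a read changed (src4 -9->3) — executes, giving 3.
  sig5: a read changed (sig1 -9->3) — executes, giving -6.

Demanding sig5 again yields -6.
2 derived signals run: sig1, sig5.
The nodes whose values change: src4, sig1, sig5.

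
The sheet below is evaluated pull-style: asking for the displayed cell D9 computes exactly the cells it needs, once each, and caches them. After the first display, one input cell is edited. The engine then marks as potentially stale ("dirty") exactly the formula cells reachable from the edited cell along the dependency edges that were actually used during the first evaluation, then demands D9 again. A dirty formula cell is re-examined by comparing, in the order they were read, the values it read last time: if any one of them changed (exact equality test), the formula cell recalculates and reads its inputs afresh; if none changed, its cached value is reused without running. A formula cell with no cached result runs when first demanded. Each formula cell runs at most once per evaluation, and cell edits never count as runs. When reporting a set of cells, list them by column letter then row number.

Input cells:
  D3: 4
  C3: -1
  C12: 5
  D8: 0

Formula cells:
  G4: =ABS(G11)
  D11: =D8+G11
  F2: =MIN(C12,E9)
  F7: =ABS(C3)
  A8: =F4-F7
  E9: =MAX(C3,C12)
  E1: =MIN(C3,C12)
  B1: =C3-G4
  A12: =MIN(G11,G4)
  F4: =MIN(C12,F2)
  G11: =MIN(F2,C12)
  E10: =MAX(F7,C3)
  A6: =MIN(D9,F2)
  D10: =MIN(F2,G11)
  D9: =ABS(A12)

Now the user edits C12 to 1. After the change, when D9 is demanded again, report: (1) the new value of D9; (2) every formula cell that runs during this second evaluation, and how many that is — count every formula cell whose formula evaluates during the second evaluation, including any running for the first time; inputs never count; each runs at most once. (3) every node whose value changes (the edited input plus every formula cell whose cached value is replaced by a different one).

First demand of the output computes:
  E9 = MAX(-1, 5) = 5
  F2 = MIN(5, 5) = 5
  G11 = MIN(5, 5) = 5
  G4 = ABS(5) = 5
  A12 = MIN(5, 5) = 5
  D9 = ABS(5) = 5

After the edit, cleaning proceeds:
  E9: a read changed (C12 5->1) — executes, giving 1.
  F2: a read changed (C12 5->1; E9 5->1) — executes, giving 1.
  G11: a read changed (F2 5->1; C12 5->1) — executes, giving 1.
  G4: a read changed (G11 5->1) — executes, giving 1.
  A12: a read changed (G11 5->1; G4 5->1) — executes, giving 1.
  D9: a read changed (A12 5->1) — executes, giving 1.

Demanding D9 again yields 1.
6 formula cells run: A12, D9, E9, F2, G4, G11.
The nodes whose values change: A12, C12, D9, E9, F2, G4, G11.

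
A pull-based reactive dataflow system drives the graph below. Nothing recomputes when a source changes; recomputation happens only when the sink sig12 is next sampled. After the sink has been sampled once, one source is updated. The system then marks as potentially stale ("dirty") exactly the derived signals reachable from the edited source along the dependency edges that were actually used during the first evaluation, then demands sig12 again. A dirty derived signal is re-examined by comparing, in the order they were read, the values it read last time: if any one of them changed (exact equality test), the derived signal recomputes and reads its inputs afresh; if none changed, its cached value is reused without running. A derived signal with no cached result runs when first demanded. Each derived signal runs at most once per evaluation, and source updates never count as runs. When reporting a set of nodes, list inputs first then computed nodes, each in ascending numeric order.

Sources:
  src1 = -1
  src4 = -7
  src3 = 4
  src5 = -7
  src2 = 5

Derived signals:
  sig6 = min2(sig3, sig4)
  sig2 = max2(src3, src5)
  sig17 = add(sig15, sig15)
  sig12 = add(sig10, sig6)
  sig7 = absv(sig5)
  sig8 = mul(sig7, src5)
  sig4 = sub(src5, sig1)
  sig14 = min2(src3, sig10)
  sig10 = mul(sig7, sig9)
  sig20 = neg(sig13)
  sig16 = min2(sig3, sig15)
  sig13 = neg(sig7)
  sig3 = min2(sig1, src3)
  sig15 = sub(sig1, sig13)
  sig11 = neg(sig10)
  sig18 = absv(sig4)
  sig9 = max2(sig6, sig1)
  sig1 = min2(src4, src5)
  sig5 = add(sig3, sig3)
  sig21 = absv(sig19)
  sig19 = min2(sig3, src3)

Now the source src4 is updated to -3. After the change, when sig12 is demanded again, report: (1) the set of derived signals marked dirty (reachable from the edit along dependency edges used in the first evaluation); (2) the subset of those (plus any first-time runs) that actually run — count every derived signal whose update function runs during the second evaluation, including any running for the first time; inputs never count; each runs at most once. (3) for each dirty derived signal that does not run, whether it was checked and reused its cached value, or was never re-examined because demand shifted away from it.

Marked dirty: sig1, sig3, sig4, sig5, sig6, sig7, sig9, sig10, sig12.
Derived signals that run: sig1 — 1 in total.
Checked but reused from cache: sig3, sig4, sig5, sig6, sig7, sig9, sig10, sig12.
Key observation: the change is absorbed at sig1 — it re-runs but produces the same value, and the output's value is unchanged.

First evaluation (everything demanded from the output):
  sig1 = min2(-7, -7) = -7
  sig3 = min2(-7, 4) = -7
  sig4 = sub(-7, -7) = 0
  sig5 = add(-7, -7) = -14
  sig6 = min2(-7, 0) = -7
  sig7 = absv(-14) = 14
  sig9 = max2(-7, -7) = -7
  sig10 = mul(14, -7) = -98
  sig12 = add(-98, -7) = -105

Propagation after the edit:
  sig1: runs — src4 -7->-3; result -7 (same value as before).
  sig3: checked — values it read are unchanged (sig1 unchanged, src3 unchanged); reused cached -7 without running.
  sig4: checked — values it read are unchanged (src5 unchanged, sig1 unchanged); reused cached 0 without running.
  sig5: checked — values it read are unchanged (sig3 unchanged, sig3 unchanged); reused cached -14 without running.
  sig6: checked — values it read are unchanged (sig3 unchanged, sig4 unchanged); reused cached -7 without running.
  sig7: checked — values it read are unchanged (sig5 unchanged); reused cached 14 without running.
  sig9: checked — values it read are unchanged (sig6 unchanged, sig1 unchanged); reused cached -7 without running.
  sig10: checked — values it read are unchanged (sig7 unchanged, sig9 unchanged); reused cached -98 without running.
  sig12: checked — values it read are unchanged (sig10 unchanged, sig6 unchanged); reused cached -105 without running.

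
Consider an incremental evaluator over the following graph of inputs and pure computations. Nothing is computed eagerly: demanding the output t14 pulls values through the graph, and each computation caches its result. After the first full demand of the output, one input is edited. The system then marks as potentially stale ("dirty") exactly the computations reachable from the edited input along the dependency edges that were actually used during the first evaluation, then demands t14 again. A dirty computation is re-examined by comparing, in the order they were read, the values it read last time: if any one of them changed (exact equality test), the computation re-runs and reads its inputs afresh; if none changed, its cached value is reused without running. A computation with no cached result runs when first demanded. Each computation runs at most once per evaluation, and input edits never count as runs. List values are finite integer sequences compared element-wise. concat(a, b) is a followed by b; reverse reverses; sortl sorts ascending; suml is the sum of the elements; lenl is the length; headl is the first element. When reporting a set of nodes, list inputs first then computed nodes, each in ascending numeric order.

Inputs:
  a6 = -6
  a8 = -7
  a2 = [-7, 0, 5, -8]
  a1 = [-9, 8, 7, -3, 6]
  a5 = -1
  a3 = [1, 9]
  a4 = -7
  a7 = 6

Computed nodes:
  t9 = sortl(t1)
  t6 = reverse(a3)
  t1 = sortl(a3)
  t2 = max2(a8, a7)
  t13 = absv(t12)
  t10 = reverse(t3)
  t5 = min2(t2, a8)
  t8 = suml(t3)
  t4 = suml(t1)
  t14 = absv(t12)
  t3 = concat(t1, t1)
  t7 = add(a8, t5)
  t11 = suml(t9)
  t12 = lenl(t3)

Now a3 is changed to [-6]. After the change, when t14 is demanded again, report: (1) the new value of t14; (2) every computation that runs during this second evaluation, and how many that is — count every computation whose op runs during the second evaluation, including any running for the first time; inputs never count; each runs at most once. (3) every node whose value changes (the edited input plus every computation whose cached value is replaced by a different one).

t14 now evaluates to 2.
Run set: t1, t3, t12, t14 (4 run).
Changed values: a3, t1, t3, t12, t14.

Initial pass — values computed on the first demand:
  t1 = sortl([1, 9]) = [1, 9]
  t3 = concat([1, 9], [1, 9]) = [1, 9, 1, 9]
  t12 = lenl([1, 9, 1, 9]) = 4
  t14 = absv(4) = 4

Second demand — change propagation:
  t1: re-runs because a3 [1, 9]->[-6]; new result [-6].
  t3: re-runs because t1 [1, 9]->[-6]; t1 [1, 9]->[-6]; new result [-6, -6].
  t12: re-runs because t3 [1, 9, 1, 9]->[-6, -6]; new result 2.
  t14: re-runs because t12 4->2; new result 2.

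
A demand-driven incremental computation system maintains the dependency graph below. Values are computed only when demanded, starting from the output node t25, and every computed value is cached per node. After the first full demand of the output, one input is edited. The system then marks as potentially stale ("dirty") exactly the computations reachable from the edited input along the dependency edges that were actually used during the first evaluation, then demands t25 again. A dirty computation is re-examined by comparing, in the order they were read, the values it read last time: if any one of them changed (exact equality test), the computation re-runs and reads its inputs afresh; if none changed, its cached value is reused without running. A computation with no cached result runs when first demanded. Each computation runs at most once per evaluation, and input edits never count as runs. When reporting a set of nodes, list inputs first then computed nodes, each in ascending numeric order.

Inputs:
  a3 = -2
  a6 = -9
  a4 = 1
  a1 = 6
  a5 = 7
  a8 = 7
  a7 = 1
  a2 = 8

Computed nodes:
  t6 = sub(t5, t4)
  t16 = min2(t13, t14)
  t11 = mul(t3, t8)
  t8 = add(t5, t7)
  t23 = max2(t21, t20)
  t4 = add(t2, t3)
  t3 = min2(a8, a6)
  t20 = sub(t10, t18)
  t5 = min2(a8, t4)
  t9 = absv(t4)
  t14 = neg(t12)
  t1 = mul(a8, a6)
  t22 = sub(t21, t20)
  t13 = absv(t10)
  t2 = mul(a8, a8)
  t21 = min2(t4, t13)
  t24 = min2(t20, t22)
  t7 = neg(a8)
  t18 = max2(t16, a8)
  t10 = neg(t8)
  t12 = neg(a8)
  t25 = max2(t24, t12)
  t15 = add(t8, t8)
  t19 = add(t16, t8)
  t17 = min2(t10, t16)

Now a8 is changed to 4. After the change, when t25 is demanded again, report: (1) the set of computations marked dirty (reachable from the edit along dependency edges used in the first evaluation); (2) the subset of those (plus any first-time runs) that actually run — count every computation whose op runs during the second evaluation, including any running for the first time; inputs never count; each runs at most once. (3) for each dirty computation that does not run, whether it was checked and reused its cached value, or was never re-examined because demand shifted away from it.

First evaluation (everything demanded from the output):
  t2 = mul(7, 7) = 49
  t3 = min2(7, -9) = -9
  t4 = add(49, -9) = 40
  t5 = min2(7, 40) = 7
  t7 = neg(7) = -7
  t8 = add(7, -7) = 0
  t10 = neg(0) = 0
  t12 = neg(7) = -7
  t13 = absv(0) = 0
  t14 = neg(-7) = 7
  t16 = min2(0, 7) = 0
  t18 = max2(0, 7) = 7
  t20 = sub(0, 7) = -7
  t21 = min2(40, 0) = 0
  t22 = sub(0, -7) = 7
  t24 = min2(-7, 7) = -7
  t25 = max2(-7, -7) = -7

Propagation after the edit:
  t2: runs — a8 7->4; a8 7->4; result 16.
  t3: runs — a8 7->4; result -9 (same value as before).
  t4: runs — t2 49->16; result 7.
  t5: runs — a8 7->4; t4 40->7; result 4.
  t7: runs — a8 7->4; result -4.
  t8: runs — t5 7->4; t7 -7->-4; result 0 (same value as before).
  t10: checked — values it read are unchanged (t8 unchanged); reused cached 0 without running.
  t12: runs — a8 7->4; result -4.
  t13: checked — values it read are unchanged (t10 unchanged); reused cached 0 without running.
  t14: runs — t12 -7->-4; result 4.
  t16: runs — t14 7->4; result 0 (same value as before).
  t18: runs — a8 7->4; result 4.
  t20: runs — t18 7->4; result -4.
  t21: runs — t4 40->7; result 0 (same value as before).
  t22: runs — t20 -7->-4; result 4.
  t24: runs — t20 -7->-4; t22 7->4; result -4.
  t25: runs — t24 -7->-4; t12 -7->-4; result -4.

Key observation: the cutoff stops propagation at t10 — its inputs' values are unchanged, so it reuses its cache.

Marked dirty: t2, t3, t4, t5, t7, t8, t10, t12, t13, t14, t16, t18, t20, t21, t22, t24, t25.
Computations that run: t2, t3, t4, t5, t7, t8, t12, t14, t16, t18, t20, t21, t22, t24, t25 — 15 in total.
Checked but reused from cache: t10, t13.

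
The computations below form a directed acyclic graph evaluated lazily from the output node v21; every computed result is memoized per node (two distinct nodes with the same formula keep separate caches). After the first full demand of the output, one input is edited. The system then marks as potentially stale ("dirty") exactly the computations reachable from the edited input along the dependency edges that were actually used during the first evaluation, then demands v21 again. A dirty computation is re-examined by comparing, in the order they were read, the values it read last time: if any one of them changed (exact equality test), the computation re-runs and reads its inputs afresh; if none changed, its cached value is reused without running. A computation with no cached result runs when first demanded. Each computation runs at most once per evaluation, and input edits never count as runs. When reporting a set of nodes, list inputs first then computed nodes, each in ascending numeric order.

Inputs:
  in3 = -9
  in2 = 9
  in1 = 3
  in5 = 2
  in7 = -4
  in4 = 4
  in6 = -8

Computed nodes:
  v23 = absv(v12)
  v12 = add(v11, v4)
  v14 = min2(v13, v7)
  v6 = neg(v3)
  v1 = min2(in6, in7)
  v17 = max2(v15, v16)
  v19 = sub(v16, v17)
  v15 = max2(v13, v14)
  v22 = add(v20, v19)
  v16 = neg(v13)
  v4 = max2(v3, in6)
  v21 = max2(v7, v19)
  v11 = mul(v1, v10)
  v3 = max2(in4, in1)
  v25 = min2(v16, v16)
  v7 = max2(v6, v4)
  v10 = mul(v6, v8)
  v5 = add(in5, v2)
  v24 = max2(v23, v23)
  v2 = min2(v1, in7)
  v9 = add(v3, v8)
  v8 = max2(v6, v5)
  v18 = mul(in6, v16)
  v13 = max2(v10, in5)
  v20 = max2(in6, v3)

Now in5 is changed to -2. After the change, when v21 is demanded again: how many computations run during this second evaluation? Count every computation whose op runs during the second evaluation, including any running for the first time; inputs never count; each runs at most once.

3 computations run: v5, v8, v13.
Note where the cutoff bites: v10 is checked, finds nothing changed, and keeps its cache.

First demand of the output computes:
  v1 = min2(-8, -4) = -8
  v2 = min2(-8, -4) = -8
  v3 = max2(4, 3) = 4
  v4 = max2(4, -8) = 4
  v5 = add(2, -8) = -6
  v6 = neg(4) = -4
  v7 = max2(-4, 4) = 4
  v8 = max2(-4, -6) = -4
  v10 = mul(-4, -4) = 16
  v13 = max2(16, 2) = 16
  v14 = min2(16, 4) = 4
  v15 = max2(16, 4) = 16
  v16 = neg(16) = -16
  v17 = max2(16, -16) = 16
  v19 = sub(-16, 16) = -32
  v21 = max2(4, -32) = 4

After the edit, cleaning proceeds:
  v5: a read changed (in5 2->-2) — executes, giving -10.
  v8: a read changed (v5 -6->-10) — executes, giving -4 — identical to its old value.
  v10: dirty, but its reads are unchanged (v6 unchanged, v8 unchanged); cached 16 stands.
  v13: a read changed (in5 2->-2) — executes, giving 16 — identical to its old value.
  v14: dirty, but its reads are unchanged (v13 unchanged, v7 unchanged); cached 4 stands.
  v15: dirty, but its reads are unchanged (v13 unchanged, v14 unchanged); cached 16 stands.
  v16: dirty, but its reads are unchanged (v13 unchanged); cached -16 stands.
  v17: dirty, but its reads are unchanged (v15 unchanged, v16 unchanged); cached 16 stands.
  v19: dirty, but its reads are unchanged (v16 unchanged, v17 unchanged); cached -32 stands.
  v21: dirty, but its reads are unchanged (v7 unchanged, v19 unchanged); cached 4 stands.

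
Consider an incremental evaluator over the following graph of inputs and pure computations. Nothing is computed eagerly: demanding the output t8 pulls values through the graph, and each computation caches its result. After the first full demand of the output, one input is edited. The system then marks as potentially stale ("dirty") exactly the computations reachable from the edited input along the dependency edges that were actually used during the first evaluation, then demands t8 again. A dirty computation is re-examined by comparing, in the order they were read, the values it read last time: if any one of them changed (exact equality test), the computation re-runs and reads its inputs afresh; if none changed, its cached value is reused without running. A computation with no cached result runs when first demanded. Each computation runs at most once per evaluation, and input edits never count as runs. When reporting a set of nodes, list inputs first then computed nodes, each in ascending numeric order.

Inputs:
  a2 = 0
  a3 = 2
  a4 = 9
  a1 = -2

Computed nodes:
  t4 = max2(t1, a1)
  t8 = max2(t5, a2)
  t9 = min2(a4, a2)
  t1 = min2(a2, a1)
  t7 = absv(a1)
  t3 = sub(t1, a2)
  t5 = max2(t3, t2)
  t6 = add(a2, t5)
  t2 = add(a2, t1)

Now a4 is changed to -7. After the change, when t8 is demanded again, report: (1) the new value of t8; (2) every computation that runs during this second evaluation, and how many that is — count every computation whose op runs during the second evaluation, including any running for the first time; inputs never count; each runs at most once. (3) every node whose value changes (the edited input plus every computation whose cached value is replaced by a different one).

Initial pass — values computed on the first demand:
  t1 = min2(0, -2) = -2
  t2 = add(0, -2) = -2
  t3 = sub(-2, 0) = -2
  t5 = max2(-2, -2) = -2
  t8 = max2(-2, 0) = 0

Second demand — change propagation:
  no demanded computation ever read a4, so the edit dirties nothing and nothing runs.

The important point: nothing the output needs ever reads a4, so the edit is invisible to it.

t8 now evaluates to 0.
Run set: none (0 run).
Changed values: a4.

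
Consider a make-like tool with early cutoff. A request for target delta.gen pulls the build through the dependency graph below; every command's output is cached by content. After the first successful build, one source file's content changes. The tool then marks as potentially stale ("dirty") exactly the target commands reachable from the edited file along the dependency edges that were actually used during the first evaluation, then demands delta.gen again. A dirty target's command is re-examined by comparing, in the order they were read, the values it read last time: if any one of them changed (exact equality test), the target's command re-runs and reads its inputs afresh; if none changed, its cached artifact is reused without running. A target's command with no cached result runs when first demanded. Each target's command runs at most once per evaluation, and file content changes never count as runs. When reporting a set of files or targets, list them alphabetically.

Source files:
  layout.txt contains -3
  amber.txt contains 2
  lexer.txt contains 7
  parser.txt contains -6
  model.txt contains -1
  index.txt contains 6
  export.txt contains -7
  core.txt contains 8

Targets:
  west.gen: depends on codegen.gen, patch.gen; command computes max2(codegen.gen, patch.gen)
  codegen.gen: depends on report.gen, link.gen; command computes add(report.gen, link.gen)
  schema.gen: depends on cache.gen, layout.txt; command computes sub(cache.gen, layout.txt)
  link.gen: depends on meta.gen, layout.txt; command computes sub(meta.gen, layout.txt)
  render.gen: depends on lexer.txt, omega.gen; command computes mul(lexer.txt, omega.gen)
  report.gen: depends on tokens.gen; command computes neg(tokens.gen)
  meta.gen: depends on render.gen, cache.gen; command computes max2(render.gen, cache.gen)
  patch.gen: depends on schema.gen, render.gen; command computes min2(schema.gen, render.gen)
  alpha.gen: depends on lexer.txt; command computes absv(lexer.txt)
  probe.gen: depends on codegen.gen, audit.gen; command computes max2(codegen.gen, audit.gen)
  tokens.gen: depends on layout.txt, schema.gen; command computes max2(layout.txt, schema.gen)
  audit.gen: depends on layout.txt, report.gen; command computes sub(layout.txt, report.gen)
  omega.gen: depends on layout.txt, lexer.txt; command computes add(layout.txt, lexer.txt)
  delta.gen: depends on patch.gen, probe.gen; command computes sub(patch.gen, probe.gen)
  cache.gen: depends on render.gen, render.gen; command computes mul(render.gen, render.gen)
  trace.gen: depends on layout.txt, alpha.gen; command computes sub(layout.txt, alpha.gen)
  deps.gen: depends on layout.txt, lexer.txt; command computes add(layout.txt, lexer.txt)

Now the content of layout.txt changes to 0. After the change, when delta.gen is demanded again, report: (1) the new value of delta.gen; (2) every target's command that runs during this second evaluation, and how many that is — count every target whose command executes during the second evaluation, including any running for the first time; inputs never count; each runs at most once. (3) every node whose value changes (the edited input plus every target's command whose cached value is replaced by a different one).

Demanding delta.gen again yields -2352.
13 target commands run: audit.gen, cache.gen, codegen.gen, delta.gen, link.gen, meta.gen, omega.gen, patch.gen, probe.gen, render.gen, report.gen, schema.gen, tokens.gen.
The nodes whose values change: audit.gen, cache.gen, delta.gen, layout.txt, link.gen, meta.gen, omega.gen, patch.gen, probe.gen, render.gen, report.gen, schema.gen, tokens.gen.

First demand of the output computes:
  omega.gen = add(-3, 7) = 4
  render.gen = mul(7, 4) = 28
  cache.gen = mul(28, 28) = 784
  meta.gen = max2(28, 784) = 784
  link.gen = sub(784, -3) = 787
  schema.gen = sub(784, -3) = 787
  patch.gen = min2(787, 28) = 28
  tokens.gen = max2(-3, 787) = 787
  report.gen = neg(787) = -787
  audit.gen = sub(-3, -787) = 784
  codegen.gen = add(-787, 787) = 0
  probe.gen = max2(0, 784) = 784
  delta.gen = sub(28, 784) = -756

After the edit, cleaning proceeds:
  omega.gen: a read changed (layout.txt -3->0) — executes, giving 7.
  render.gen: a read changed (omega.gen 4->7) — executes, giving 49.
  cache.gen: a read changed (render.gen 28->49; render.gen 28->49) — executes, giving 2401.
  meta.gen: a read changed (render.gen 28->49; cache.gen 784->2401) — executes, giving 2401.
  link.gen: a read changed (meta.gen 784->2401; layout.txt -3->0) — executes, giving 2401.
  schema.gen: a read changed (cache.gen 784->2401; layout.txt -3->0) — executes, giving 2401.
  patch.gen: a read changed (schema.gen 787->2401; render.gen 28->49) — executes, giving 49.
  tokens.gen: a read changed (layout.txt -3->0; schema.gen 787->2401) — executes, giving 2401.
  report.gen: a read changed (tokens.gen 787->2401) — executes, giving -2401.
  audit.gen: a read changed (layout.txt -3->0; report.gen -787->-2401) — executes, giving 2401.
  codegen.gen: a read changed (report.gen -787->-2401; link.gen 787->2401) — executes, giving 0 — identical to its old value.
  probe.gen: a read changed (audit.gen 784->2401) — executes, giving 2401.
  delta.gen: a read changed (patch.gen 28->49; probe.gen 784->2401) — executes, giving -2352.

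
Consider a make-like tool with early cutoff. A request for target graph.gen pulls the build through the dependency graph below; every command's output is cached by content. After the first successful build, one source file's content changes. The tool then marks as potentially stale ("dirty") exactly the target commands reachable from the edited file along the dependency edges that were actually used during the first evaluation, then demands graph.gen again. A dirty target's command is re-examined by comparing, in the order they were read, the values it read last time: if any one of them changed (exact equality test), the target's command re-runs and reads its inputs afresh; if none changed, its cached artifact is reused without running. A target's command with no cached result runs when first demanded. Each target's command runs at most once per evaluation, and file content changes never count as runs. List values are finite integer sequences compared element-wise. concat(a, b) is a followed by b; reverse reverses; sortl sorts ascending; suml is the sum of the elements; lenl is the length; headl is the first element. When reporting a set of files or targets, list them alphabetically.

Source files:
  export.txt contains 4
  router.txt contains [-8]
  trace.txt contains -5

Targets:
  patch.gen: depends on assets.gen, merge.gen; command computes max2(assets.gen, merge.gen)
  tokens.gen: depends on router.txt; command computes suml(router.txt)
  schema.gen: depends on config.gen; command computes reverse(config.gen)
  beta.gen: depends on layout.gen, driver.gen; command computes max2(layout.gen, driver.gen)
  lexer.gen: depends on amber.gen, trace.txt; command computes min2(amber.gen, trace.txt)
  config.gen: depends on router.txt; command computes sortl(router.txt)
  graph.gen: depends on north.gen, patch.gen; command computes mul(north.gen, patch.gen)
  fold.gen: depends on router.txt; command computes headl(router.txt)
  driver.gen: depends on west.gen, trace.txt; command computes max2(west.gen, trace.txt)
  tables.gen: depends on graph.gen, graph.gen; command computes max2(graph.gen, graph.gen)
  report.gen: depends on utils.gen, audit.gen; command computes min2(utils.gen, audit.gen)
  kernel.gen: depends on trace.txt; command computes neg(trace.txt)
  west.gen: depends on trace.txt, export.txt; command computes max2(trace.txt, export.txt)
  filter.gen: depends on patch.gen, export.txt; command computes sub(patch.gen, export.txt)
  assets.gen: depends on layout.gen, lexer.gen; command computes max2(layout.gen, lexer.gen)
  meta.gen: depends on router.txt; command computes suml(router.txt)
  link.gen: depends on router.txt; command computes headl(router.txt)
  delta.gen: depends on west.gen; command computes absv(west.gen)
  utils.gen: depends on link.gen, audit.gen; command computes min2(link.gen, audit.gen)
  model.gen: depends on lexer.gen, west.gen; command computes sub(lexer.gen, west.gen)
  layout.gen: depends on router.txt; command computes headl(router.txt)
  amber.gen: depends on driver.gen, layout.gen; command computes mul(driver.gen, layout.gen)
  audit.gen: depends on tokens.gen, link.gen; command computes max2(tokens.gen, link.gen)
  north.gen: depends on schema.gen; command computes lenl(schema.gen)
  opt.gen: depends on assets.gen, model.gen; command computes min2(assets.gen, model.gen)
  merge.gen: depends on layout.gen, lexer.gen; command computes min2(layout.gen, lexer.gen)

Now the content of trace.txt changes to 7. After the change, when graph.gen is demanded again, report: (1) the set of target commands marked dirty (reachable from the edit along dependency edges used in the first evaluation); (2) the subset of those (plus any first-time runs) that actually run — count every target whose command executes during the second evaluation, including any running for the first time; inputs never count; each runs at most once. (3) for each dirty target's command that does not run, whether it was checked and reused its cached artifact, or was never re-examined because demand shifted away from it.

First demand of the output computes:
  config.gen = sortl([-8]) = [-8]
  layout.gen = headl([-8]) = -8
  schema.gen = reverse([-8]) = [-8]
  north.gen = lenl([-8]) = 1
  west.gen = max2(-5, 4) = 4
  driver.gen = max2(4, -5) = 4
  amber.gen = mul(4, -8) = -32
  lexer.gen = min2(-32, -5) = -32
  assets.gen = max2(-8, -32) = -8
  merge.gen = min2(-8, -32) = -32
  patch.gen = max2(-8, -32) = -8
  graph.gen = mul(1, -8) = -8

After the edit, cleaning proceeds:
  west.gen: a read changed (trace.txt -5->7) — executes, giving 7.
  driver.gen: a read changed (west.gen 4->7; trace.txt -5->7) — executes, giving 7.
  amber.gen: a read changed (driver.gen 4->7) — executes, giving -56.
  lexer.gen: a read changed (amber.gen -32->-56; trace.txt -5->7) — executes, giving -56.
  assets.gen: a read changed (lexer.gen -32->-56) — executes, giving -8 — identical to its old value.
  merge.gen: a read changed (lexer.gen -32->-56) — executes, giving -56.
  patch.gen: a read changed (merge.gen -32->-56) — executes, giving -8 — identical to its old value.
  graph.gen: dirty, but its reads are unchanged (north.gen unchanged, patch.gen unchanged); cached -8 stands.

Note where the cutoff bites: graph.gen is checked, finds nothing changed, and keeps its cache.

The edit dirties: amber.gen, assets.gen, driver.gen, graph.gen, lexer.gen, merge.gen, patch.gen, west.gen.
7 target commands run: amber.gen, assets.gen, driver.gen, lexer.gen, merge.gen, patch.gen, west.gen.
Cache hits after checking: graph.gen.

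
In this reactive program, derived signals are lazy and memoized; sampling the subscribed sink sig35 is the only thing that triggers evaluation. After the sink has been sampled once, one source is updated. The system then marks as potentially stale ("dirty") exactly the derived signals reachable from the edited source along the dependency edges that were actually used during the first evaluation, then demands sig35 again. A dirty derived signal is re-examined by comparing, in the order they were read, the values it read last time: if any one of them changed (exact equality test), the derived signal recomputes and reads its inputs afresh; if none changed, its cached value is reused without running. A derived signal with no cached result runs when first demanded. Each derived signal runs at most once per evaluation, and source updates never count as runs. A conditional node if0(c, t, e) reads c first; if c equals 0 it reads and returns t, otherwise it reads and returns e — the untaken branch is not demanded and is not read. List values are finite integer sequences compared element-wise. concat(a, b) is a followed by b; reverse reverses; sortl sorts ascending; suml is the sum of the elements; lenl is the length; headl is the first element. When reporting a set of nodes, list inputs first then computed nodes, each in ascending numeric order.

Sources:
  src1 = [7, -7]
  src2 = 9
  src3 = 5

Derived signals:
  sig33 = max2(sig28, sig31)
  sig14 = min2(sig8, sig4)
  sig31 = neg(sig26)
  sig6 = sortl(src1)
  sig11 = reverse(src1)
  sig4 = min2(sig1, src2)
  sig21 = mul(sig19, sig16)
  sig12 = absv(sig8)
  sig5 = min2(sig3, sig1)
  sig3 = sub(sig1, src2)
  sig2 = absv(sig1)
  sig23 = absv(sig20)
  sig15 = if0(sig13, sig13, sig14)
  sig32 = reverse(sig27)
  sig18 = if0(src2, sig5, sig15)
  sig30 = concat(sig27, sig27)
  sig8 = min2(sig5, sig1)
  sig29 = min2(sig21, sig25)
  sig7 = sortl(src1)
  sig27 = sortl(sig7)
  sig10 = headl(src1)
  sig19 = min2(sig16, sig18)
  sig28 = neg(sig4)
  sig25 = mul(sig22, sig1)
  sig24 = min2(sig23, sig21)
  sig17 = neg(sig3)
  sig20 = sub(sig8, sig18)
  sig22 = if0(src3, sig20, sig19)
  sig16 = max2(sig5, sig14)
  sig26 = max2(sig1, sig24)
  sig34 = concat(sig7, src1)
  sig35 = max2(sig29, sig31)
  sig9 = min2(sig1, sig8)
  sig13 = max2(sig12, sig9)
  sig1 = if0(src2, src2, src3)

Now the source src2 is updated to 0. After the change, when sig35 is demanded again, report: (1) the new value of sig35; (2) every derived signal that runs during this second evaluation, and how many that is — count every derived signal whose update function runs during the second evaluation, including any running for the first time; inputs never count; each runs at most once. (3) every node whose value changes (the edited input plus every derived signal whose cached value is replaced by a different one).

Demanding sig35 again yields 0.
18 derived signals run: sig1, sig3, sig4, sig5, sig8, sig14, sig16, sig18, sig19, sig20, sig21, sig22, sig24, sig25, sig26, sig29, sig31, sig35.
The nodes whose values change: src2, sig1, sig3, sig4, sig5, sig8, sig14, sig16, sig18, sig19, sig21, sig22, sig25, sig26, sig29, sig31, sig35.
Note the branch switch — demand abandons sig9, sig12, sig13, sig15, which are never re-examined.

First demand of the output computes:
  sig1 = if0(src2=9 -> else branch src3) = 5
  sig3 = sub(5, 9) = -4
  sig4 = min2(5, 9) = 5
  sig5 = min2(-4, 5) = -4
  sig8 = min2(-4, 5) = -4
  sig9 = min2(5, -4) = -4
  sig12 = absv(-4) = 4
  sig13 = max2(4, -4) = 4
  sig14 = min2(-4, 5) = -4
  sig15 = if0(sig13=4 -> else branch sig14) = -4
  sig16 = max2(-4, -4) = -4
  sig18 = if0(src2=9 -> else branch sig15) = -4
  sig19 = min2(-4, -4) = -4
  sig20 = sub(-4, -4) = 0
  sig21 = mul(-4, -4) = 16
  sig22 = if0(src3=5 -> else branch sig19) = -4
  sig23 = absv(0) = 0
  sig24 = min2(0, 16) = 0
  sig25 = mul(-4, 5) = -20
  sig26 = max2(5, 0) = 5
  sig29 = min2(16, -20) = -20
  sig31 = neg(5) = -5
  sig35 = max2(-20, -5) = -5

After the edit, cleaning proceeds:
  sig1: a read changed (src2 9->0) — executes, giving 0.
  sig3: a read changed (sig1 5->0; src2 9->0) — executes, giving 0.
  sig4: a read changed (sig1 5->0; src2 9->0) — executes, giving 0.
  sig5: a read changed (sig3 -4->0; sig1 5->0) — executes, giving 0.
  sig8: a read changed (sig5 -4->0; sig1 5->0) — executes, giving 0.
  sig9: stays stale; no demand reaches it after the flip.
  sig12: stays stale; no demand reaches it after the flip.
  sig13: stays stale; no demand reaches it after the flip.
  sig14: a read changed (sig8 -4->0; sig4 5->0) — executes, giving 0.
  sig15: stays stale; no demand reaches it after the flip.
  sig16: a read changed (sig5 -4->0; sig14 -4->0) — executes, giving 0.
  sig18: a read changed (src2 9->0) — executes, giving 0.
  sig19: a read changed (sig16 -4->0; sig18 -4->0) — executes, giving 0.
  sig20: a read changed (sig8 -4->0; sig18 -4->0) — executes, giving 0 — identical to its old value.
  sig21: a read changed (sig19 -4->0; sig16 -4->0) — executes, giving 0.
  sig22: a read changed (sig19 -4->0) — executes, giving 0.
  sig23: dirty, but its reads are unchanged (sig20 unchanged); cached 0 stands.
  sig24: a read changed (sig21 16->0) — executes, giving 0 — identical to its old value.
  sig25: a read changed (sig22 -4->0; sig1 5->0) — executes, giving 0.
  sig26: a read changed (sig1 5->0) — executes, giving 0.
  sig29: a read changed (sig21 16->0; sig25 -20->0) — executes, giving 0.
  sig31: a read changed (sig26 5->0) — executes, giving 0.
  sig35: a read changed (sig29 -20->0; sig31 -5->0) — executes, giving 0.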